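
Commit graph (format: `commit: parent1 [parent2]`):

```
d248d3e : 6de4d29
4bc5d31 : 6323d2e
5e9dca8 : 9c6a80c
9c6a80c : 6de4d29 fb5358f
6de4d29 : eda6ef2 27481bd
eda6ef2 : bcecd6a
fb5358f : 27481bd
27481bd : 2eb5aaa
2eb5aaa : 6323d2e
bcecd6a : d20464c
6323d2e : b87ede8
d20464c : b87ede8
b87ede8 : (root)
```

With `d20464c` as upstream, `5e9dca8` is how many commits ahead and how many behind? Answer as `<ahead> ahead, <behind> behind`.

9 ahead, 0 behind

Reachable from 5e9dca8: {27481bd, 2eb5aaa, 5e9dca8, 6323d2e, 6de4d29, 9c6a80c, b87ede8, bcecd6a, d20464c, eda6ef2, fb5358f}.
Reachable from d20464c: {b87ede8, d20464c}.
Only in 5e9dca8's history (ahead): {27481bd, 2eb5aaa, 5e9dca8, 6323d2e, 6de4d29, 9c6a80c, bcecd6a, eda6ef2, fb5358f} — 9.
Only in d20464c's history (behind): {} — 0.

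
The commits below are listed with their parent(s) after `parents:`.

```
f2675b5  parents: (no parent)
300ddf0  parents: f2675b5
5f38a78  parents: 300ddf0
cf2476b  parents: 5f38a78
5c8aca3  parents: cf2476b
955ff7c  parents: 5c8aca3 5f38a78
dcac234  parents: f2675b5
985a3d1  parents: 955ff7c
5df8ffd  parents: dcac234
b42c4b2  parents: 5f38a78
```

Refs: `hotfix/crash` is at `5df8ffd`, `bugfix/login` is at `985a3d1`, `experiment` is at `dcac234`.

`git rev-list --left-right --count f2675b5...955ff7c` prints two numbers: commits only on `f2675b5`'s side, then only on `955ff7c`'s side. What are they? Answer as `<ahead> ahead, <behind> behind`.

Reachable from f2675b5: {f2675b5}.
Reachable from 955ff7c: {300ddf0, 5c8aca3, 5f38a78, 955ff7c, cf2476b, f2675b5}.
Only in f2675b5's history (ahead): {} — 0.
Only in 955ff7c's history (behind): {300ddf0, 5c8aca3, 5f38a78, 955ff7c, cf2476b} — 5.

0 ahead, 5 behind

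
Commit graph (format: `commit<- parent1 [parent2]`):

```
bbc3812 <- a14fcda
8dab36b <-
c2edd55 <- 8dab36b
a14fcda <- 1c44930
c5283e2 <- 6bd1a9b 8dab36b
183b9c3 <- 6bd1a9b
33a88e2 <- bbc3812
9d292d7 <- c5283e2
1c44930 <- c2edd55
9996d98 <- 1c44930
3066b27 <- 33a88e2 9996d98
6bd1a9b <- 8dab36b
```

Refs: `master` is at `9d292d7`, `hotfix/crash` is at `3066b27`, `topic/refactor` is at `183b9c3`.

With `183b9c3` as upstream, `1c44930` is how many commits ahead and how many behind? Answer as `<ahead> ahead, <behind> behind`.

Reachable from 1c44930: {1c44930, 8dab36b, c2edd55}.
Reachable from 183b9c3: {183b9c3, 6bd1a9b, 8dab36b}.
Only in 1c44930's history (ahead): {1c44930, c2edd55} — 2.
Only in 183b9c3's history (behind): {183b9c3, 6bd1a9b} — 2.

2 ahead, 2 behind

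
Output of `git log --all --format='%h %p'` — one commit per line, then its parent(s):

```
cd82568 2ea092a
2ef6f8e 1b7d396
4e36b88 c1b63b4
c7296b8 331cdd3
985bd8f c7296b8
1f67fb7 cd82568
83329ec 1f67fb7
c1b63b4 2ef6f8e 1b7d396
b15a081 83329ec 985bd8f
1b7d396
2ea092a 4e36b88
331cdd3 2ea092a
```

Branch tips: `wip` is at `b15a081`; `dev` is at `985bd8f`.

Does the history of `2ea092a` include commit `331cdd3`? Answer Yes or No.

No

Ancestors of 2ea092a: {1b7d396, 2ea092a, 2ef6f8e, 4e36b88, c1b63b4}.
331cdd3 is not in that set, so it is not an ancestor of 2ea092a.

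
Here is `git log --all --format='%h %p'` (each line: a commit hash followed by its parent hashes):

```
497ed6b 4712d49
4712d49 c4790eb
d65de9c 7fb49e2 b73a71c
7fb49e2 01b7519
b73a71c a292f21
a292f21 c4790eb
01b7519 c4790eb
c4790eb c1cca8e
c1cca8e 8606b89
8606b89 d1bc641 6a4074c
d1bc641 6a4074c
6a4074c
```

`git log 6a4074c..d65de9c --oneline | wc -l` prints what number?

Reachable from d65de9c: {01b7519, 6a4074c, 7fb49e2, 8606b89, a292f21, b73a71c, c1cca8e, c4790eb, d1bc641, d65de9c}.
Reachable from 6a4074c: {6a4074c}.
In d65de9c's history but not 6a4074c's: {01b7519, 7fb49e2, 8606b89, a292f21, b73a71c, c1cca8e, c4790eb, d1bc641, d65de9c} — 9 commits.

9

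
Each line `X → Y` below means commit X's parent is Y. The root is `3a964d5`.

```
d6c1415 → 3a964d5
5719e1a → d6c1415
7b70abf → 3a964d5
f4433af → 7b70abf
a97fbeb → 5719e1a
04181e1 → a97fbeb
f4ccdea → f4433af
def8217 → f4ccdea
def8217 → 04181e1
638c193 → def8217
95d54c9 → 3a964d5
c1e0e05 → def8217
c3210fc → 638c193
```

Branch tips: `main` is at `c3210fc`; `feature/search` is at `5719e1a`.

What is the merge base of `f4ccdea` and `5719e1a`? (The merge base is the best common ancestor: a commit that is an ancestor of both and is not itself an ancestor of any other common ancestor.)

Ancestors of f4ccdea: {3a964d5, 7b70abf, f4433af, f4ccdea}.
Ancestors of 5719e1a: {3a964d5, 5719e1a, d6c1415}.
Common ancestors: {3a964d5}.
The only common ancestor is 3a964d5, so it is the merge base.

3a964d5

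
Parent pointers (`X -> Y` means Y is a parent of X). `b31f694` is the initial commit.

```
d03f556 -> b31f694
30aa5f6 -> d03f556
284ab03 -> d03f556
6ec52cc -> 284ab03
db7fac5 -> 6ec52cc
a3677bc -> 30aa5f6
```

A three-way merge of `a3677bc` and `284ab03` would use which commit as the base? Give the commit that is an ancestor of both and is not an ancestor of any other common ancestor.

Ancestors of a3677bc: {30aa5f6, a3677bc, b31f694, d03f556}.
Ancestors of 284ab03: {284ab03, b31f694, d03f556}.
Common ancestors: {b31f694, d03f556}.
Among these, d03f556 is not an ancestor of any other common ancestor — it is the merge base.

d03f556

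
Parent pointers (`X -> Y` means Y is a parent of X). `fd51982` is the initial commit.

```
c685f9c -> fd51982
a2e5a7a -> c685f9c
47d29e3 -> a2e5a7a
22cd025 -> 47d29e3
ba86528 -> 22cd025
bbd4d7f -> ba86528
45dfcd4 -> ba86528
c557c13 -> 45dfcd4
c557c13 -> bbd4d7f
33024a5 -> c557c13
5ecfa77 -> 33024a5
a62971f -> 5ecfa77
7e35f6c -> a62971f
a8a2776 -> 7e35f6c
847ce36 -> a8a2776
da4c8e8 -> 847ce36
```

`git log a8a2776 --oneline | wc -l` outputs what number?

Walking parent pointers from a8a2776: reachable set = {22cd025, 33024a5, 45dfcd4, 47d29e3, 5ecfa77, 7e35f6c, a2e5a7a, a62971f, a8a2776, ba86528, bbd4d7f, c557c13, c685f9c, fd51982}.
That is 14 commits.

14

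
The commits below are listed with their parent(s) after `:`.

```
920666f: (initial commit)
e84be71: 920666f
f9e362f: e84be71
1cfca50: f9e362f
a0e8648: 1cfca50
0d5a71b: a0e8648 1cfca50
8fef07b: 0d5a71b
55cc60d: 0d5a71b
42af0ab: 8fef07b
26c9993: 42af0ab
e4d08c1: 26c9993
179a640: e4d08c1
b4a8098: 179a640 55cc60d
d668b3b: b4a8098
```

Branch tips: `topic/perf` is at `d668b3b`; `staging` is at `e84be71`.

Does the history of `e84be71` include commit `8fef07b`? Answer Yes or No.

No

Ancestors of e84be71: {920666f, e84be71}.
8fef07b is not in that set, so it is not an ancestor of e84be71.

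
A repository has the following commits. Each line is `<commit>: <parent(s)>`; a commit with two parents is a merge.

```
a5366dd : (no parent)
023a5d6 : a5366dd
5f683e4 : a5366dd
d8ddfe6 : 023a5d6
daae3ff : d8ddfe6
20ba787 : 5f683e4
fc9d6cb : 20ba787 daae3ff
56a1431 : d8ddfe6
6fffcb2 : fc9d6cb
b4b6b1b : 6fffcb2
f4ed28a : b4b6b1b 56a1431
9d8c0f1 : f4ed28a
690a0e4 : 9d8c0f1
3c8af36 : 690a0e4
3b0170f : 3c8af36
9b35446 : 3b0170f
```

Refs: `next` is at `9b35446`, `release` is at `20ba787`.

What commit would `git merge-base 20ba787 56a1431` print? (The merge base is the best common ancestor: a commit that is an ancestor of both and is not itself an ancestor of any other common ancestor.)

a5366dd

Ancestors of 20ba787: {20ba787, 5f683e4, a5366dd}.
Ancestors of 56a1431: {023a5d6, 56a1431, a5366dd, d8ddfe6}.
Common ancestors: {a5366dd}.
The only common ancestor is a5366dd, so it is the merge base.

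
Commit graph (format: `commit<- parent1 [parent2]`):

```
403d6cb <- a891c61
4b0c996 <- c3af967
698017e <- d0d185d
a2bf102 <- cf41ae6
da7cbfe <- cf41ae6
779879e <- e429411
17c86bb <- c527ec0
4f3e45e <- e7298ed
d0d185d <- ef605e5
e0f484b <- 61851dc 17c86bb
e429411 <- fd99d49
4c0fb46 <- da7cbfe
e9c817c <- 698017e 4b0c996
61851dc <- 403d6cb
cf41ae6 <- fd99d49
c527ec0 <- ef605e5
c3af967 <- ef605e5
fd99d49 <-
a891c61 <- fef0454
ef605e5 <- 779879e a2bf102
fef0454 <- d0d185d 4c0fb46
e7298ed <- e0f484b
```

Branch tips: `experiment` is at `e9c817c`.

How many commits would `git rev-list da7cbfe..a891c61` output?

Reachable from a891c61: {4c0fb46, 779879e, a2bf102, a891c61, cf41ae6, d0d185d, da7cbfe, e429411, ef605e5, fd99d49, fef0454}.
Reachable from da7cbfe: {cf41ae6, da7cbfe, fd99d49}.
In a891c61's history but not da7cbfe's: {4c0fb46, 779879e, a2bf102, a891c61, d0d185d, e429411, ef605e5, fef0454} — 8 commits.

8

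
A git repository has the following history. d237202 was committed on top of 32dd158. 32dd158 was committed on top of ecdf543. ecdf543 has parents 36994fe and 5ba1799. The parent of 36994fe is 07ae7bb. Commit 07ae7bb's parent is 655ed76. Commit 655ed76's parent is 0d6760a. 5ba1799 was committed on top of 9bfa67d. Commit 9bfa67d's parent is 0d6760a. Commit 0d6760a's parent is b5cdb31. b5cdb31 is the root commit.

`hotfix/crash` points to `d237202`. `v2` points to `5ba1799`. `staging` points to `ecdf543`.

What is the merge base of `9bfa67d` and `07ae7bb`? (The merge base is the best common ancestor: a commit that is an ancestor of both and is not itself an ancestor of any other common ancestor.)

0d6760a

Ancestors of 9bfa67d: {0d6760a, 9bfa67d, b5cdb31}.
Ancestors of 07ae7bb: {07ae7bb, 0d6760a, 655ed76, b5cdb31}.
Common ancestors: {0d6760a, b5cdb31}.
Among these, 0d6760a is not an ancestor of any other common ancestor — it is the merge base.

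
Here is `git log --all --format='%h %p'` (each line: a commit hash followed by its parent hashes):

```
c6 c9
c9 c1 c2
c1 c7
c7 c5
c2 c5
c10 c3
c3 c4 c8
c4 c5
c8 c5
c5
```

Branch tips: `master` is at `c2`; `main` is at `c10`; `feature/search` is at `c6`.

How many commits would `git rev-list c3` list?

4

Walking parent pointers from c3: reachable set = {c3, c4, c5, c8}.
That is 4 commits.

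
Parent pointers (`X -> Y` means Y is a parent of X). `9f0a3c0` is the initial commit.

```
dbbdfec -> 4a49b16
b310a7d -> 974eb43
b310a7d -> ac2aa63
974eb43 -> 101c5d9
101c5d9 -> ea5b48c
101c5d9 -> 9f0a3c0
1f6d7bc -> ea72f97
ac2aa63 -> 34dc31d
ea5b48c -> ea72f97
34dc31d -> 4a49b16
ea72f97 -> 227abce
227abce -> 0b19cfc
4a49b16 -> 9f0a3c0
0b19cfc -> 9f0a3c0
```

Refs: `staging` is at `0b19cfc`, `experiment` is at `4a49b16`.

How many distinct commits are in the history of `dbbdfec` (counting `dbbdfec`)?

Walking parent pointers from dbbdfec: reachable set = {4a49b16, 9f0a3c0, dbbdfec}.
That is 3 commits.

3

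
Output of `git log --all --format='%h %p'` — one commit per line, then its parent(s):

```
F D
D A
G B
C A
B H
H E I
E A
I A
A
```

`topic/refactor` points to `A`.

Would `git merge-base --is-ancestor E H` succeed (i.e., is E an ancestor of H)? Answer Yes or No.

Ancestors of H (commits reachable by following parents): {A, E, H, I}.
E is in that set, so it is an ancestor of H.

Yes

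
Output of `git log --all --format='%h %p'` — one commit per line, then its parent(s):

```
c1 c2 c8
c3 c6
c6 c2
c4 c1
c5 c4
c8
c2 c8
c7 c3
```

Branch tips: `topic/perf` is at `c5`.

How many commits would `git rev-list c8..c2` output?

1

Reachable from c2: {c2, c8}.
Reachable from c8: {c8}.
In c2's history but not c8's: {c2} — 1 commit.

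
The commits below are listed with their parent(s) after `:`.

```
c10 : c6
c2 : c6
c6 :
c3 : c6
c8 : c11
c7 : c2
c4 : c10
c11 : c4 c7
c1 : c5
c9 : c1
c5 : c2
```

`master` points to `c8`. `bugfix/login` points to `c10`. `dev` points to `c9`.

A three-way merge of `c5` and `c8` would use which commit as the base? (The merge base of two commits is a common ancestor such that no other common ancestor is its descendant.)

c2

Ancestors of c5: {c2, c5, c6}.
Ancestors of c8: {c10, c11, c2, c4, c6, c7, c8}.
Common ancestors: {c2, c6}.
Among these, c2 is not an ancestor of any other common ancestor — it is the merge base.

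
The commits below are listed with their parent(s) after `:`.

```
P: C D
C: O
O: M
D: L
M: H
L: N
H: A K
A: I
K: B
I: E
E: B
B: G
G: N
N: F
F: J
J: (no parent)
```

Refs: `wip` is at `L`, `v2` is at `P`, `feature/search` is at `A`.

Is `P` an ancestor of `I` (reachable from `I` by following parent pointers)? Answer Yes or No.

No

Ancestors of I: {B, E, F, G, I, J, N}.
P is not in that set, so it is not an ancestor of I.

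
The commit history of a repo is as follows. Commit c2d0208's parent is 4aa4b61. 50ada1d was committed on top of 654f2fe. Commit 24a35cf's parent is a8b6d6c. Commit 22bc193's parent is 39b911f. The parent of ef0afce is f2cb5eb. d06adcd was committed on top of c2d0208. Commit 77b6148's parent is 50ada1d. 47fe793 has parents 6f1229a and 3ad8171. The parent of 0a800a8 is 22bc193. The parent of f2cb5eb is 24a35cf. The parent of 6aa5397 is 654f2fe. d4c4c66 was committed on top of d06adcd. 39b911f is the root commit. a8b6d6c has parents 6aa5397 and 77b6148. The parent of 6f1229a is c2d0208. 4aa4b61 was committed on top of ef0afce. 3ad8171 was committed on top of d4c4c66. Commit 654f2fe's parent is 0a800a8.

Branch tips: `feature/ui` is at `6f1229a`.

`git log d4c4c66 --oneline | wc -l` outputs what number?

15

Walking parent pointers from d4c4c66: reachable set = {0a800a8, 22bc193, 24a35cf, 39b911f, 4aa4b61, 50ada1d, 654f2fe, 6aa5397, 77b6148, a8b6d6c, c2d0208, d06adcd, d4c4c66, ef0afce, f2cb5eb}.
That is 15 commits.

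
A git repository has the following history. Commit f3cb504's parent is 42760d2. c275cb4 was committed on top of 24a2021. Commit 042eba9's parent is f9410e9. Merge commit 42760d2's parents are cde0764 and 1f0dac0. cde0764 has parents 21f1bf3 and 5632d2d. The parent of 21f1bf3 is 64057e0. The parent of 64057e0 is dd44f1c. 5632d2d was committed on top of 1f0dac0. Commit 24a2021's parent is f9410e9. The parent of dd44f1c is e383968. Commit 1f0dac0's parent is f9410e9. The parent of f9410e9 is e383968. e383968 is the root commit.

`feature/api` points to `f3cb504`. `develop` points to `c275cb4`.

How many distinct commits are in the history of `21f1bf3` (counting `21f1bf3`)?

Walking parent pointers from 21f1bf3: reachable set = {21f1bf3, 64057e0, dd44f1c, e383968}.
That is 4 commits.

4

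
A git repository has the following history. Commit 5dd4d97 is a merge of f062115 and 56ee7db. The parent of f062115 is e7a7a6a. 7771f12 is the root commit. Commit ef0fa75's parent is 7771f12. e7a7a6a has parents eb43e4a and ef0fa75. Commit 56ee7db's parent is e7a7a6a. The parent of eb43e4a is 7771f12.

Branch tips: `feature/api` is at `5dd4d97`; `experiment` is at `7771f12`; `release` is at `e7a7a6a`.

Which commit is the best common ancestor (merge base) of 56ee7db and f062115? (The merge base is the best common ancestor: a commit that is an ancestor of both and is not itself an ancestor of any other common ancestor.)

e7a7a6a

Ancestors of 56ee7db: {56ee7db, 7771f12, e7a7a6a, eb43e4a, ef0fa75}.
Ancestors of f062115: {7771f12, e7a7a6a, eb43e4a, ef0fa75, f062115}.
Common ancestors: {7771f12, e7a7a6a, eb43e4a, ef0fa75}.
Among these, e7a7a6a is not an ancestor of any other common ancestor — it is the merge base.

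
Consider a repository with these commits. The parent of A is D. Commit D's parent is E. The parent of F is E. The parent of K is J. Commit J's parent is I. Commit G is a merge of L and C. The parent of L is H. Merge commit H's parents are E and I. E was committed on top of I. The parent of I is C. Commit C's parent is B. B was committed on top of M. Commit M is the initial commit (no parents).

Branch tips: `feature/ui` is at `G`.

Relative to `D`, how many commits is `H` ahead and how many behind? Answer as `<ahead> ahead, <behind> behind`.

1 ahead, 1 behind

Reachable from H: {B, C, E, H, I, M}.
Reachable from D: {B, C, D, E, I, M}.
Only in H's history (ahead): {H} — 1.
Only in D's history (behind): {D} — 1.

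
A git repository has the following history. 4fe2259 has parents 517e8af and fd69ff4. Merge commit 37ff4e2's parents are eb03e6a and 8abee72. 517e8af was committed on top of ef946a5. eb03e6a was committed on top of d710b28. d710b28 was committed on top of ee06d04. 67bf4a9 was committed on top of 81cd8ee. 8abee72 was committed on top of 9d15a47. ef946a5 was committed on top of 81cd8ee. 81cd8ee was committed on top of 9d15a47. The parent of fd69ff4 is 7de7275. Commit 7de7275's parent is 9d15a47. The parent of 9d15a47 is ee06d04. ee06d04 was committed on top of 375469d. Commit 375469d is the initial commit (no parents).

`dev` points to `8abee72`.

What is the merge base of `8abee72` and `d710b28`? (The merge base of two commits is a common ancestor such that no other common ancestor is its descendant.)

ee06d04

Ancestors of 8abee72: {375469d, 8abee72, 9d15a47, ee06d04}.
Ancestors of d710b28: {375469d, d710b28, ee06d04}.
Common ancestors: {375469d, ee06d04}.
Among these, ee06d04 is not an ancestor of any other common ancestor — it is the merge base.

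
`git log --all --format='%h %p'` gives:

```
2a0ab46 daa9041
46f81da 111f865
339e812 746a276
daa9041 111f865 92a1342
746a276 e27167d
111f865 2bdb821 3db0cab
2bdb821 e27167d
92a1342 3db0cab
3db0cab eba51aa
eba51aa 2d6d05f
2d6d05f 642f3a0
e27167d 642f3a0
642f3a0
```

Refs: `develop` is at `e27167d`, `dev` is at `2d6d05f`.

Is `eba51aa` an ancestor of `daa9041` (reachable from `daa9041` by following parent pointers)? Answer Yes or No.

Yes

Ancestors of daa9041 (commits reachable by following parents): {111f865, 2bdb821, 2d6d05f, 3db0cab, 642f3a0, 92a1342, daa9041, e27167d, eba51aa}.
eba51aa is in that set, so it is an ancestor of daa9041.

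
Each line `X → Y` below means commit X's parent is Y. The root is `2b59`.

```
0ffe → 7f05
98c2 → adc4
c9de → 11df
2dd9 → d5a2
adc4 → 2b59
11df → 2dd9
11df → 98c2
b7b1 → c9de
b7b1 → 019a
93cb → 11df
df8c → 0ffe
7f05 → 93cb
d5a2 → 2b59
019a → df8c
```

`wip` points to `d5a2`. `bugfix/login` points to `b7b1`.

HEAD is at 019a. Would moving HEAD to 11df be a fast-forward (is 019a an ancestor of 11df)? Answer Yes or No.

A fast-forward from 019a to 11df is possible iff 019a is an ancestor of 11df.
Ancestors of 11df: {11df, 2b59, 2dd9, 98c2, adc4, d5a2}.
019a is not among them, so fast-forward is not possible.

No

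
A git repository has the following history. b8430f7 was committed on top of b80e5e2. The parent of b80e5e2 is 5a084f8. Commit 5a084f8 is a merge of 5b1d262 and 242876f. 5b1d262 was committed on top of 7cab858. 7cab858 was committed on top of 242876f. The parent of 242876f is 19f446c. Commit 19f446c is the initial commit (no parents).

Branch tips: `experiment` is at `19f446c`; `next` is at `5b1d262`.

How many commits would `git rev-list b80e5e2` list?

6

Walking parent pointers from b80e5e2: reachable set = {19f446c, 242876f, 5a084f8, 5b1d262, 7cab858, b80e5e2}.
That is 6 commits.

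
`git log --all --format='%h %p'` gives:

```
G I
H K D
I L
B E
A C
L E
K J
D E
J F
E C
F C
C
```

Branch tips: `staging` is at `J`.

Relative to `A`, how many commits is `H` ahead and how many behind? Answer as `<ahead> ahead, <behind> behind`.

Reachable from H: {C, D, E, F, H, J, K}.
Reachable from A: {A, C}.
Only in H's history (ahead): {D, E, F, H, J, K} — 6.
Only in A's history (behind): {A} — 1.

6 ahead, 1 behind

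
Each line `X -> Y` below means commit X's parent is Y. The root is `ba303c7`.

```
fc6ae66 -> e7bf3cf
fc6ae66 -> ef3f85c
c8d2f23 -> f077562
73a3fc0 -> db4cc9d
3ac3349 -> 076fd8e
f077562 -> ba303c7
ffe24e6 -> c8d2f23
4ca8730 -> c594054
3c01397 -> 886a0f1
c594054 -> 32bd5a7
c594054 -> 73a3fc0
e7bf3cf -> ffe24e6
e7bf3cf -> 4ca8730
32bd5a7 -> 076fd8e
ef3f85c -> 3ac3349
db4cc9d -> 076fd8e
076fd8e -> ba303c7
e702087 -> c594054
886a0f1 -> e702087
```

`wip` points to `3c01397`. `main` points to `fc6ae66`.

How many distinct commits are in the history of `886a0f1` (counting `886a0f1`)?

Walking parent pointers from 886a0f1: reachable set = {076fd8e, 32bd5a7, 73a3fc0, 886a0f1, ba303c7, c594054, db4cc9d, e702087}.
That is 8 commits.

8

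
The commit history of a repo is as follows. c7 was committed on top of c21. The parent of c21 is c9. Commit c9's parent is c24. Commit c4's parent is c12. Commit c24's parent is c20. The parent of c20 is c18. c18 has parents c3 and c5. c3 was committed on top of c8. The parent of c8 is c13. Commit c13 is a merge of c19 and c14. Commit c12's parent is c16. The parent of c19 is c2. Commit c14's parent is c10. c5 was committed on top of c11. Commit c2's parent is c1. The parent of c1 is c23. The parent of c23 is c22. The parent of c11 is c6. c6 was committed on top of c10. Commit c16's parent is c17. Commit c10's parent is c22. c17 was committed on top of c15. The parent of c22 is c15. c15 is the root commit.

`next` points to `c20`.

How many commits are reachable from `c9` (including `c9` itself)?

Walking parent pointers from c9: reachable set = {c1, c10, c11, c13, c14, c15, c18, c19, c2, c20, c22, c23, c24, c3, c5, c6, c8, c9}.
That is 18 commits.

18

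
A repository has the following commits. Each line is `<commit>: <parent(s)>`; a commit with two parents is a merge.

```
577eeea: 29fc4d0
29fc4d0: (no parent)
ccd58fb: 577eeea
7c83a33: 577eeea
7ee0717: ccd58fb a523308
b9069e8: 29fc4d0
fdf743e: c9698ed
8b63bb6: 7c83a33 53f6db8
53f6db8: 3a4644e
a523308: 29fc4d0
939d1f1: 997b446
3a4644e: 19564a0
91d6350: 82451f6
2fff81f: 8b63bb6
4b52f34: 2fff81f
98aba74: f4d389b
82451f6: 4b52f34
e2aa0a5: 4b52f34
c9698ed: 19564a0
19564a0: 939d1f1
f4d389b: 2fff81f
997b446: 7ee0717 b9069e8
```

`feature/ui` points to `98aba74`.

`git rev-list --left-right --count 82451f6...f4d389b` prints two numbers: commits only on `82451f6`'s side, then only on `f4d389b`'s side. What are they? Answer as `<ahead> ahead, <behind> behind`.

2 ahead, 1 behind

Reachable from 82451f6: {19564a0, 29fc4d0, 2fff81f, 3a4644e, 4b52f34, 53f6db8, 577eeea, 7c83a33, 7ee0717, 82451f6, 8b63bb6, 939d1f1, 997b446, a523308, b9069e8, ccd58fb}.
Reachable from f4d389b: {19564a0, 29fc4d0, 2fff81f, 3a4644e, 53f6db8, 577eeea, 7c83a33, 7ee0717, 8b63bb6, 939d1f1, 997b446, a523308, b9069e8, ccd58fb, f4d389b}.
Only in 82451f6's history (ahead): {4b52f34, 82451f6} — 2.
Only in f4d389b's history (behind): {f4d389b} — 1.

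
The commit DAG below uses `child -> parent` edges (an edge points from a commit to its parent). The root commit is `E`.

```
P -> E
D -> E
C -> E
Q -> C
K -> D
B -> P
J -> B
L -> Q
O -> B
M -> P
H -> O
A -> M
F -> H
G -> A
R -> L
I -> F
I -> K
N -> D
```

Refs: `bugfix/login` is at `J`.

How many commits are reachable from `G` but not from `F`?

Reachable from G: {A, E, G, M, P}.
Reachable from F: {B, E, F, H, O, P}.
In G's history but not F's: {A, G, M} — 3 commits.

3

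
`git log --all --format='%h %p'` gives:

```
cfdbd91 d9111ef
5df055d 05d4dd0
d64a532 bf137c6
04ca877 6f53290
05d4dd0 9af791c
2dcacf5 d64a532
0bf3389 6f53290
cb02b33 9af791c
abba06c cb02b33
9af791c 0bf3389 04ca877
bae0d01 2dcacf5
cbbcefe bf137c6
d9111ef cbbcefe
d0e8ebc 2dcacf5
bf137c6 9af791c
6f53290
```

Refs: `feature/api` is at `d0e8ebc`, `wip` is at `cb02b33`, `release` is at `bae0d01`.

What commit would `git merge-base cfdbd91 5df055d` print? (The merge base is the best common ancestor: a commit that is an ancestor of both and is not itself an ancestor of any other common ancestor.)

9af791c

Ancestors of cfdbd91: {04ca877, 0bf3389, 6f53290, 9af791c, bf137c6, cbbcefe, cfdbd91, d9111ef}.
Ancestors of 5df055d: {04ca877, 05d4dd0, 0bf3389, 5df055d, 6f53290, 9af791c}.
Common ancestors: {04ca877, 0bf3389, 6f53290, 9af791c}.
Among these, 9af791c is not an ancestor of any other common ancestor — it is the merge base.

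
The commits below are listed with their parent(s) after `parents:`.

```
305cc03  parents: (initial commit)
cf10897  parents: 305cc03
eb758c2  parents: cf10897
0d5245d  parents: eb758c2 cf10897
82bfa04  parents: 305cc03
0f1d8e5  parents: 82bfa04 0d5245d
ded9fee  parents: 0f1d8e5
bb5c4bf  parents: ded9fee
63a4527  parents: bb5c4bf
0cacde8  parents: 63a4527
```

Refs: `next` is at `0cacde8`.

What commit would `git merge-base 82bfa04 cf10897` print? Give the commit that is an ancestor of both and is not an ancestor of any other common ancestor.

305cc03

Ancestors of 82bfa04: {305cc03, 82bfa04}.
Ancestors of cf10897: {305cc03, cf10897}.
Common ancestors: {305cc03}.
The only common ancestor is 305cc03, so it is the merge base.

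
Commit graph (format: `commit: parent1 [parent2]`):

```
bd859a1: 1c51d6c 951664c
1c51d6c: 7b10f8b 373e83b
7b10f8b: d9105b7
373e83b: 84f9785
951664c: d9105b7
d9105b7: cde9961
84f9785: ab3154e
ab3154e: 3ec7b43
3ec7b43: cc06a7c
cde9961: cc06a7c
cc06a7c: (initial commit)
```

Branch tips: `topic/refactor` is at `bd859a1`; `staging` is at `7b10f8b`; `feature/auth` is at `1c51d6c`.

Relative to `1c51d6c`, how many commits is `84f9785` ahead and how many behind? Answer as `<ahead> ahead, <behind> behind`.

0 ahead, 5 behind

Reachable from 84f9785: {3ec7b43, 84f9785, ab3154e, cc06a7c}.
Reachable from 1c51d6c: {1c51d6c, 373e83b, 3ec7b43, 7b10f8b, 84f9785, ab3154e, cc06a7c, cde9961, d9105b7}.
Only in 84f9785's history (ahead): {} — 0.
Only in 1c51d6c's history (behind): {1c51d6c, 373e83b, 7b10f8b, cde9961, d9105b7} — 5.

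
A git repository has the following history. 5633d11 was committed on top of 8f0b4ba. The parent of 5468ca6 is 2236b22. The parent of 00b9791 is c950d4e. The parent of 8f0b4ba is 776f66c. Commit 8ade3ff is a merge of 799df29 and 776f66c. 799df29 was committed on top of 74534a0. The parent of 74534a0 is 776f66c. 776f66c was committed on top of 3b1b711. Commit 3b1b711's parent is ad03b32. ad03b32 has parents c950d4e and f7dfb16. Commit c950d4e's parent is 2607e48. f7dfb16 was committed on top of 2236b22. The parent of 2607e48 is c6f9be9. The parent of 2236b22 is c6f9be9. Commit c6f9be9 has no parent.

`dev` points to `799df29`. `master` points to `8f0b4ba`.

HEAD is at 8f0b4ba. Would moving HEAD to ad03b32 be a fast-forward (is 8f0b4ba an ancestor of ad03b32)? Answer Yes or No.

No

A fast-forward from 8f0b4ba to ad03b32 is possible iff 8f0b4ba is an ancestor of ad03b32.
Ancestors of ad03b32: {2236b22, 2607e48, ad03b32, c6f9be9, c950d4e, f7dfb16}.
8f0b4ba is not among them, so fast-forward is not possible.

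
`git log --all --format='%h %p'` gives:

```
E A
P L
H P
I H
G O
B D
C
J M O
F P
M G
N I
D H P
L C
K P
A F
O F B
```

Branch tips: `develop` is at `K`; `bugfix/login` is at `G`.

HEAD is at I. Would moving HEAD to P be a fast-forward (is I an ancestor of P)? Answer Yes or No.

No

A fast-forward from I to P is possible iff I is an ancestor of P.
Ancestors of P: {C, L, P}.
I is not among them, so fast-forward is not possible.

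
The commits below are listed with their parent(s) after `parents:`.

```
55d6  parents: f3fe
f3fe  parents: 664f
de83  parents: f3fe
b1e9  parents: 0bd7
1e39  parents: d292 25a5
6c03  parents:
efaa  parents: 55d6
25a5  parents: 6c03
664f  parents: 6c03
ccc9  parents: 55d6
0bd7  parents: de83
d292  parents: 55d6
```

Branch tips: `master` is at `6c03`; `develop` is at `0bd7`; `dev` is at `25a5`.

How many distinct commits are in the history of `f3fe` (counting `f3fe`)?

Walking parent pointers from f3fe: reachable set = {664f, 6c03, f3fe}.
That is 3 commits.

3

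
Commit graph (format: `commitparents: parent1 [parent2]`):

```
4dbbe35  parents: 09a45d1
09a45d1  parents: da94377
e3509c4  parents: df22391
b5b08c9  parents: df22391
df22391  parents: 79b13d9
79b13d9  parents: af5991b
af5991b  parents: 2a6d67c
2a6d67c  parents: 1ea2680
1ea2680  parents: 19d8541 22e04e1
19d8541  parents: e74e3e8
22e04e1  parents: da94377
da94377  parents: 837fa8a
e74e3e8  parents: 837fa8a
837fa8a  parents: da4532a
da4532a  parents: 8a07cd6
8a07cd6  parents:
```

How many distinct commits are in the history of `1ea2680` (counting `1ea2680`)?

8

Walking parent pointers from 1ea2680: reachable set = {19d8541, 1ea2680, 22e04e1, 837fa8a, 8a07cd6, da4532a, da94377, e74e3e8}.
That is 8 commits.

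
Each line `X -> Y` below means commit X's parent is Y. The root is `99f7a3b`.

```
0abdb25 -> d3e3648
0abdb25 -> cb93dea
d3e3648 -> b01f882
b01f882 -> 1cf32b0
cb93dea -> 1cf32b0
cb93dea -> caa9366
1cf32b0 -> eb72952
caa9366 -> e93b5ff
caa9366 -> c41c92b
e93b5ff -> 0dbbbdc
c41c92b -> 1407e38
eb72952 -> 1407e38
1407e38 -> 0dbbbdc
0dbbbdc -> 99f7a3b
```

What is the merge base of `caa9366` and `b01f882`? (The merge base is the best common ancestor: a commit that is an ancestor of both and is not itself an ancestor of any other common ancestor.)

Ancestors of caa9366: {0dbbbdc, 1407e38, 99f7a3b, c41c92b, caa9366, e93b5ff}.
Ancestors of b01f882: {0dbbbdc, 1407e38, 1cf32b0, 99f7a3b, b01f882, eb72952}.
Common ancestors: {0dbbbdc, 1407e38, 99f7a3b}.
Among these, 1407e38 is not an ancestor of any other common ancestor — it is the merge base.

1407e38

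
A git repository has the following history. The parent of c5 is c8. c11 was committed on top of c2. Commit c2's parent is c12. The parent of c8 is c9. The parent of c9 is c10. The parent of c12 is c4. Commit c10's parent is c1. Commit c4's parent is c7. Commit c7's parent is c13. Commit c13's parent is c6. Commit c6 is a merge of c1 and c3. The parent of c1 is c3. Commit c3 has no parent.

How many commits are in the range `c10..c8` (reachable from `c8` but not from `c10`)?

2

Reachable from c8: {c1, c10, c3, c8, c9}.
Reachable from c10: {c1, c10, c3}.
In c8's history but not c10's: {c8, c9} — 2 commits.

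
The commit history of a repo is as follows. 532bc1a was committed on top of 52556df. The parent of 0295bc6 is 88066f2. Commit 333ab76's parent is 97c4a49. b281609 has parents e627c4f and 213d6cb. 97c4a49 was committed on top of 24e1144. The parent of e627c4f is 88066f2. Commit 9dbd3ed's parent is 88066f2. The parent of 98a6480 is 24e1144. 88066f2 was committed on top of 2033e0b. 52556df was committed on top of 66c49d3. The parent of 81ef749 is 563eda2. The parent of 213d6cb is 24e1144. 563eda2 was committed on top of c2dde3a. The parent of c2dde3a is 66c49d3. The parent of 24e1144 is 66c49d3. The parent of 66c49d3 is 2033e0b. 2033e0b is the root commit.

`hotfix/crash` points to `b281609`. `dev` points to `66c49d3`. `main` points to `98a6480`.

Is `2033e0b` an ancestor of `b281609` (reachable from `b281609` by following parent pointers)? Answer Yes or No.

Yes

Ancestors of b281609 (commits reachable by following parents): {2033e0b, 213d6cb, 24e1144, 66c49d3, 88066f2, b281609, e627c4f}.
2033e0b is in that set, so it is an ancestor of b281609.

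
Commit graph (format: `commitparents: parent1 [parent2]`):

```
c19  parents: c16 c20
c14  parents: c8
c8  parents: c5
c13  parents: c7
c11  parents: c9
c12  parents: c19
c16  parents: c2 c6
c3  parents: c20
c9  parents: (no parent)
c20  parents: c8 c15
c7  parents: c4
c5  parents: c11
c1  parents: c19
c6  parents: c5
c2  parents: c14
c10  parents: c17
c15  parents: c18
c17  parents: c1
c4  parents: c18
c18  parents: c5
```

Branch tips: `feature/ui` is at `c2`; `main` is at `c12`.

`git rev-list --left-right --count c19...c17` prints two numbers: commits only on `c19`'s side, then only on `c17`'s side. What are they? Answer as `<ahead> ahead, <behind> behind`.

0 ahead, 2 behind

Reachable from c19: {c11, c14, c15, c16, c18, c19, c2, c20, c5, c6, c8, c9}.
Reachable from c17: {c1, c11, c14, c15, c16, c17, c18, c19, c2, c20, c5, c6, c8, c9}.
Only in c19's history (ahead): {} — 0.
Only in c17's history (behind): {c1, c17} — 2.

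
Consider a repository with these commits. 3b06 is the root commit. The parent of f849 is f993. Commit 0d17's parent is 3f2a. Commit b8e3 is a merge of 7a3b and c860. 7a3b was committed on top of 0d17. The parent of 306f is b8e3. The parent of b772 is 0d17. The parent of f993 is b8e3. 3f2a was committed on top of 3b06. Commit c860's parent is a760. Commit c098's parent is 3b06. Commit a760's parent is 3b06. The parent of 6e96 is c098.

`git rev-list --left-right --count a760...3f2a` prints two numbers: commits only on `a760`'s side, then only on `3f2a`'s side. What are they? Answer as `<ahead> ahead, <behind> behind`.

1 ahead, 1 behind

Reachable from a760: {3b06, a760}.
Reachable from 3f2a: {3b06, 3f2a}.
Only in a760's history (ahead): {a760} — 1.
Only in 3f2a's history (behind): {3f2a} — 1.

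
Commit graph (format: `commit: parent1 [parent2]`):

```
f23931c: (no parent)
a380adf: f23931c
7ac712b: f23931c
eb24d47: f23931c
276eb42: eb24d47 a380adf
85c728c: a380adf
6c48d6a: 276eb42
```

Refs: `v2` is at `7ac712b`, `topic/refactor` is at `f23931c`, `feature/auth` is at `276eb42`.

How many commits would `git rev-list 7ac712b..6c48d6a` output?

Reachable from 6c48d6a: {276eb42, 6c48d6a, a380adf, eb24d47, f23931c}.
Reachable from 7ac712b: {7ac712b, f23931c}.
In 6c48d6a's history but not 7ac712b's: {276eb42, 6c48d6a, a380adf, eb24d47} — 4 commits.

4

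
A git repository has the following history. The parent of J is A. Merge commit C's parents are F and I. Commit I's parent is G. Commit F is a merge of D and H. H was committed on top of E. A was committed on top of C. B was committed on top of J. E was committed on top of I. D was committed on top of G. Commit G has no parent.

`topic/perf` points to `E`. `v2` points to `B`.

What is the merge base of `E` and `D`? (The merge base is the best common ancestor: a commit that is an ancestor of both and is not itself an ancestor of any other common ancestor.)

G

Ancestors of E: {E, G, I}.
Ancestors of D: {D, G}.
Common ancestors: {G}.
The only common ancestor is G, so it is the merge base.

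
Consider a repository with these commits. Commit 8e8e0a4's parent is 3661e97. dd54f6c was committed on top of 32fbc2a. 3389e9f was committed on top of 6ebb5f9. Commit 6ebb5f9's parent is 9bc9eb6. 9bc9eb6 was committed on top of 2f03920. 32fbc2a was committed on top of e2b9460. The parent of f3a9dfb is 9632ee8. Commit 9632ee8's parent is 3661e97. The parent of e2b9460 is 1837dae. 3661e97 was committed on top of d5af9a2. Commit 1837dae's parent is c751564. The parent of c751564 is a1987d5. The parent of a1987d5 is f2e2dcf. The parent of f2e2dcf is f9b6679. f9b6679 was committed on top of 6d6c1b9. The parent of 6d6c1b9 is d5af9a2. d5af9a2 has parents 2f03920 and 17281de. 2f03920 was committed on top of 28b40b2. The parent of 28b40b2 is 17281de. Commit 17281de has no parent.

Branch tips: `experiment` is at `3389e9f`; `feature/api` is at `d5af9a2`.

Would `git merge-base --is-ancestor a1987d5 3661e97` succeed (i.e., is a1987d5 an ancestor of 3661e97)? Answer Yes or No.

Ancestors of 3661e97: {17281de, 28b40b2, 2f03920, 3661e97, d5af9a2}.
a1987d5 is not in that set, so it is not an ancestor of 3661e97.

No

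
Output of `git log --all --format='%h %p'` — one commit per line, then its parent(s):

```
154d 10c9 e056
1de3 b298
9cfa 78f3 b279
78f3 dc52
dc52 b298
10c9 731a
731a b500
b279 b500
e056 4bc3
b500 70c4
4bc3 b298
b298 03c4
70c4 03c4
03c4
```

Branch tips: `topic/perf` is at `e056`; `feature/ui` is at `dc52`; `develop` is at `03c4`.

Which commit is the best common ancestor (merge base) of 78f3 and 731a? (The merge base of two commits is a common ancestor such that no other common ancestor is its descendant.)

Ancestors of 78f3: {03c4, 78f3, b298, dc52}.
Ancestors of 731a: {03c4, 70c4, 731a, b500}.
Common ancestors: {03c4}.
The only common ancestor is 03c4, so it is the merge base.

03c4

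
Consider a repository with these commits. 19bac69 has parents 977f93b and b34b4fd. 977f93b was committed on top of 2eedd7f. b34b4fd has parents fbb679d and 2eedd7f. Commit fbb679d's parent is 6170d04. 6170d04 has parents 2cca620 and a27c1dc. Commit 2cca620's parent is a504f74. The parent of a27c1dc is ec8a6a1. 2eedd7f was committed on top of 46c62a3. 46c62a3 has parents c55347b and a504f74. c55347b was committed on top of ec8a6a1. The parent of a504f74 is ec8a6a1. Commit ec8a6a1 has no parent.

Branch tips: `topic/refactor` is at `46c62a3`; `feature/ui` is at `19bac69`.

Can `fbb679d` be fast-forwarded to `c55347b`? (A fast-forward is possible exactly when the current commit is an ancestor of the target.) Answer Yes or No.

A fast-forward from fbb679d to c55347b is possible iff fbb679d is an ancestor of c55347b.
Ancestors of c55347b: {c55347b, ec8a6a1}.
fbb679d is not among them, so fast-forward is not possible.

No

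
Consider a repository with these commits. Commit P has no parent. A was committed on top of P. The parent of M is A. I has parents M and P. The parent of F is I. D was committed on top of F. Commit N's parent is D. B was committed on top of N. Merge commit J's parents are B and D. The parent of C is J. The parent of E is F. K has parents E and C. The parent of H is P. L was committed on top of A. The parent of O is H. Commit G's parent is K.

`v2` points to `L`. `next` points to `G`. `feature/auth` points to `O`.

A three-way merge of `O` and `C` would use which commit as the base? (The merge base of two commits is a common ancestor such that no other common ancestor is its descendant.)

Ancestors of O: {H, O, P}.
Ancestors of C: {A, B, C, D, F, I, J, M, N, P}.
Common ancestors: {P}.
The only common ancestor is P, so it is the merge base.

P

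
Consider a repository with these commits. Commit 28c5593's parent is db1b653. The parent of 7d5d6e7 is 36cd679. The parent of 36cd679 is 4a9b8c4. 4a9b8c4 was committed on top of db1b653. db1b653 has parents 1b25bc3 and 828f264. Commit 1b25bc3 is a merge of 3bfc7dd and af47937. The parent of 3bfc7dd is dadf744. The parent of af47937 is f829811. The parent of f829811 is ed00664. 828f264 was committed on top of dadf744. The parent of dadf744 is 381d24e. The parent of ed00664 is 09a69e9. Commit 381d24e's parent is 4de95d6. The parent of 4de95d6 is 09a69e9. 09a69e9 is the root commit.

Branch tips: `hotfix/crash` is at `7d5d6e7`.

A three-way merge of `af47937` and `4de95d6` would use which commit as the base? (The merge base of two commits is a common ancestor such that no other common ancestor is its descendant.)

09a69e9

Ancestors of af47937: {09a69e9, af47937, ed00664, f829811}.
Ancestors of 4de95d6: {09a69e9, 4de95d6}.
Common ancestors: {09a69e9}.
The only common ancestor is 09a69e9, so it is the merge base.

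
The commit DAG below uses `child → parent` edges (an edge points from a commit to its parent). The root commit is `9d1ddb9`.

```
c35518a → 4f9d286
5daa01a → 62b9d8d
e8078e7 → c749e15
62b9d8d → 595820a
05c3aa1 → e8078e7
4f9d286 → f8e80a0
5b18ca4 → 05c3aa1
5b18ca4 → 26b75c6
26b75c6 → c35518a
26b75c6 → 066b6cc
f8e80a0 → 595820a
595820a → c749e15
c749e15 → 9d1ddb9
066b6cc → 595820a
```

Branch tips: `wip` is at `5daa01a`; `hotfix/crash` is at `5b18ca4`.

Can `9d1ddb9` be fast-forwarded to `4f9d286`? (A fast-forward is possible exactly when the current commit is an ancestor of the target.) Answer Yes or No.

Yes

A fast-forward from 9d1ddb9 to 4f9d286 is possible iff 9d1ddb9 is an ancestor of 4f9d286.
Ancestors of 4f9d286: {4f9d286, 595820a, 9d1ddb9, c749e15, f8e80a0}.
9d1ddb9 is among them, so fast-forward is possible.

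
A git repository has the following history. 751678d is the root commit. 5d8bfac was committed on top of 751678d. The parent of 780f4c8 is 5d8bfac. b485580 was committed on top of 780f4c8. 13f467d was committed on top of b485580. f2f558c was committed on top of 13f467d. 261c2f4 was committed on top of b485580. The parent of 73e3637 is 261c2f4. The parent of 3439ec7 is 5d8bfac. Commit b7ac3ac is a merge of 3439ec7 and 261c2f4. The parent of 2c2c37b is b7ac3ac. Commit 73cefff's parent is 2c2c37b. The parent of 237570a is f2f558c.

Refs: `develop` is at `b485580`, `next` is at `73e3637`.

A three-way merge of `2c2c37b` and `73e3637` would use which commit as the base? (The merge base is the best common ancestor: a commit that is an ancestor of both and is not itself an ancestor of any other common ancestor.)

Ancestors of 2c2c37b: {261c2f4, 2c2c37b, 3439ec7, 5d8bfac, 751678d, 780f4c8, b485580, b7ac3ac}.
Ancestors of 73e3637: {261c2f4, 5d8bfac, 73e3637, 751678d, 780f4c8, b485580}.
Common ancestors: {261c2f4, 5d8bfac, 751678d, 780f4c8, b485580}.
Among these, 261c2f4 is not an ancestor of any other common ancestor — it is the merge base.

261c2f4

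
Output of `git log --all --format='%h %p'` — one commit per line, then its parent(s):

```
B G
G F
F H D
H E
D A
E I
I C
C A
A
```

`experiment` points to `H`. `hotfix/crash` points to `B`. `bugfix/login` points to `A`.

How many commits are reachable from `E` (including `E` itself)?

Walking parent pointers from E: reachable set = {A, C, E, I}.
That is 4 commits.

4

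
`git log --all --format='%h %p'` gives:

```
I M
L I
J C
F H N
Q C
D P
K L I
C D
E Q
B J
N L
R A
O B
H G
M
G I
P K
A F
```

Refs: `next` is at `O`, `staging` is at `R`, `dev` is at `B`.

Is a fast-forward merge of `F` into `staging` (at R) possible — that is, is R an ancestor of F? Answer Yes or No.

No

A fast-forward from R to F is possible iff R is an ancestor of F.
Ancestors of F: {F, G, H, I, L, M, N}.
R is not among them, so fast-forward is not possible.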